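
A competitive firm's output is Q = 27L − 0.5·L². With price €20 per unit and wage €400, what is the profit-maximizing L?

L* = 7

The marginal product of L is MP_L = 27 − L.
A price-taking firm hires until the value of the marginal product equals the wage: P·MP_L = w, so 20·(27 − L) = 400.
Then 27 − L = 20, giving L = 7.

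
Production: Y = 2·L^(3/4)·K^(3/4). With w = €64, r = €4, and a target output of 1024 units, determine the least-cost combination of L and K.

Cost minimization requires the marginal rate of technical substitution to equal the input-price ratio: MP_L/MP_K = w/r.
Here MP_L/MP_K = (3/4)·(K/L)/(3/4) = (K/L). Setting this equal to 64/4 = 16 gives K = 16L.
Substituting into Y = 1024: 2·L^(3/4)·(16L)^(3/4) = 1024.
Solving, L = 16 and K = 256.

L* = 16, K* = 256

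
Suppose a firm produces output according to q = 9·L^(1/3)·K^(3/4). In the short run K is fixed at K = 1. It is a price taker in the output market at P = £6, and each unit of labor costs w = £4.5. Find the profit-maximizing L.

With K = 1, MP_L = (1/3)·9·L^(-2/3)·1^(3/4) = 3·L^(-2/3).
Profit maximization for a price taker requires P·MP_L = w: 6·3·L^(-2/3) = 4.5.
So L^(-2/3) = 0.25, which gives L = 8.

L* = 8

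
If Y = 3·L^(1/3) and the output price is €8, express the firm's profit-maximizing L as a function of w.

MP_L = (1/3)·3·L^(-2/3) = L^(-2/3).
Setting P·MP_L = w: 8·L^(-2/3) = w.
Solving for L: L^(-2/3) = w/8, so L = (8/w)^(3/2).

L(w) = (8/w)^(3/2)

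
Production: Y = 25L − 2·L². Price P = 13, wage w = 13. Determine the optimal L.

L* = 6

The marginal product of L is MP_L = 25 − 4L.
A price-taking firm hires until the value of the marginal product equals the wage: P·MP_L = w, so 13·(25 − 4L) = 13.
Then 25 − 4L = 1, giving L = 6.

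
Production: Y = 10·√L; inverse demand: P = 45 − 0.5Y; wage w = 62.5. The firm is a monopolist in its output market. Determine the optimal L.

Marginal revenue from the inverse demand is MR = 45 − Y.
The marginal product is MP_L = 5·L^(-1/2).
A monopolist hires until marginal revenue product equals the wage: MR·MP_L = w.
At L, Y = 10·√L. Substituting and solving: (45 − 10·√L)·5·L^(-1/2) = 62.5 gives L = 4.

L* = 4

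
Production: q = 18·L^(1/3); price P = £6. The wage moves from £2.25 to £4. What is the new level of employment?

From P·MP_L = w with MP_L = 6·L^(-2/3), the labor demand is L(w) = (36/w)^(3/2).
At w = 2.25: L = 64. At w = 4: L = 27.

L* = 27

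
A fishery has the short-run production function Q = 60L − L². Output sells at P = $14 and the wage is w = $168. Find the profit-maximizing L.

The marginal product of L is MP_L = 60 − 2L.
A price-taking firm hires until the value of the marginal product equals the wage: P·MP_L = w, so 14·(60 − 2L) = 168.
Then 60 − 2L = 12, giving L = 24.

L* = 24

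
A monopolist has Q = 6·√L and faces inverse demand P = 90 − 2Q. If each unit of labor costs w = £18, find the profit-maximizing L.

L* = 9

Marginal revenue from the inverse demand is MR = 90 − 4Q.
The marginal product is MP_L = 3·L^(-1/2).
A monopolist hires until marginal revenue product equals the wage: MR·MP_L = w.
At L, Q = 6·√L. Substituting and solving: (90 − 24·√L)·3·L^(-1/2) = 18 gives L = 9.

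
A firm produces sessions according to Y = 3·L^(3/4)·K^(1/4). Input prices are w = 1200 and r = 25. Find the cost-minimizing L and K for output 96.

Cost minimization requires the marginal rate of technical substitution to equal the input-price ratio: MP_L/MP_K = w/r.
Here MP_L/MP_K = (3/4)·(K/L)/(1/4) = 3·(K/L). Setting this equal to 1200/25 = 48 gives K = 16L.
Substituting into Y = 96: 3·L^(3/4)·(16L)^(1/4) = 96.
Solving, L = 16 and K = 256.

L* = 16, K* = 256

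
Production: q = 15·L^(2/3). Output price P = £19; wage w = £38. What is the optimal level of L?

L* = 125

MP_L = (2/3)·15·L^(-1/3) = 10·L^(-1/3).
Profit maximization for a price taker requires P·MP_L = w: 19·10·L^(-1/3) = 38.
So L^(-1/3) = 0.2, which gives L = 125.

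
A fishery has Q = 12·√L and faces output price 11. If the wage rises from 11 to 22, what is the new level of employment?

L* = 9

From P·MP_L = w with MP_L = 6·L^(-1/2), the labor demand is L(w) = (66/w)^(2).
At w = 11: L = 36. At w = 22: L = 9.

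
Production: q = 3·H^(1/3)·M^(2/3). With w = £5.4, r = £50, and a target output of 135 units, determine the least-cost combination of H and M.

H* = 125, M* = 27

Cost minimization requires the marginal rate of technical substitution to equal the input-price ratio: MP_H/MP_M = w/r.
Here MP_H/MP_M = (1/3)·(M/H)/(2/3) = 0.5·(M/H). Setting this equal to 5.4/50 = 0.108 gives M = 0.216H.
Substituting into q = 135: 3·H^(1/3)·(0.216H)^(2/3) = 135.
Solving, H = 125 and M = 27.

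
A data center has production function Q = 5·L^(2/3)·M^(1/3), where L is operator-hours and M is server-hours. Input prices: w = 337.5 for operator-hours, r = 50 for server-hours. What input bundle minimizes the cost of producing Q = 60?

L* = 8, M* = 27

Cost minimization requires the marginal rate of technical substitution to equal the input-price ratio: MP_L/MP_M = w/r.
Here MP_L/MP_M = (2/3)·(M/L)/(1/3) = 2·(M/L). Setting this equal to 337.5/50 = 6.75 gives M = 3.375L.
Substituting into Q = 60: 5·L^(2/3)·(3.375L)^(1/3) = 60.
Solving, L = 8 and M = 27.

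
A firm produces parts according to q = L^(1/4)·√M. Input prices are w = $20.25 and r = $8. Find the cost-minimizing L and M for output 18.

Cost minimization requires the marginal rate of technical substitution to equal the input-price ratio: MP_L/MP_M = w/r.
Here MP_L/MP_M = (1/4)·(M/L)/(1/2) = 0.5·(M/L). Setting this equal to 20.25/8 = 2.53125 gives M = 5.0625L.
Substituting into q = 18: L^(1/4)·(5.0625L)^(1/2) = 18.
Solving, L = 16 and M = 81.

L* = 16, M* = 81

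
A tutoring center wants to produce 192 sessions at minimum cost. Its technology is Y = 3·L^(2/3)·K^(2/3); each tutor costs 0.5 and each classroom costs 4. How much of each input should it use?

Cost minimization requires the marginal rate of technical substitution to equal the input-price ratio: MP_L/MP_K = w/r.
Here MP_L/MP_K = (2/3)·(K/L)/(2/3) = (K/L). Setting this equal to 0.5/4 = 0.125 gives K = 0.125L.
Substituting into Y = 192: 3·L^(2/3)·(0.125L)^(2/3) = 192.
Solving, L = 64 and K = 8.

L* = 64, K* = 8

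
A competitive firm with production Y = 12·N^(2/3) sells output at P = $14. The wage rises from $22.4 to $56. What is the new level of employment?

N* = 8

From P·MP_N = w with MP_N = 8·N^(-1/3), the labor demand is N(w) = (112/w)^(3).
At w = 22.4: N = 125. At w = 56: N = 8.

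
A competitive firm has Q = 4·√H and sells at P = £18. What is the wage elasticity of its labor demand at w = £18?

ε = -2

MP_H = (1/2)·4·H^(-1/2), so P·MP_H = w gives 36·H^(-1/2) = w.
Solving, H(w) = (36/w)^(2). This is a constant-elasticity form: H ∝ w^(−2), so ε = −2.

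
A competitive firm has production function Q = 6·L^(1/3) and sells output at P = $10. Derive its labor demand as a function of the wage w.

L(w) = (20/w)^(3/2)

MP_L = (1/3)·6·L^(-2/3) = 2·L^(-2/3).
Setting P·MP_L = w: 20·L^(-2/3) = w.
Solving for L: L^(-2/3) = w/20, so L = (20/w)^(3/2).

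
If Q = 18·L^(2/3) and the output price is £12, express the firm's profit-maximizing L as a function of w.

L(w) = 2985984/w³

MP_L = (2/3)·18·L^(-1/3) = 12·L^(-1/3).
Setting P·MP_L = w: 144·L^(-1/3) = w.
Solving for L: L^(-1/3) = w/144, so L = (144/w)^(3).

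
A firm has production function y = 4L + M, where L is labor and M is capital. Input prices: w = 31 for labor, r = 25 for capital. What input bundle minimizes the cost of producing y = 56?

L* = 14, M* = 0

The inputs are perfect substitutes, so the firm uses whichever has the lower cost per unit of output.
Cost per unit of output via L is 7.75; via M it is 25. L is cheaper.
Producing y = 56 with L alone: L = 14, M = 0.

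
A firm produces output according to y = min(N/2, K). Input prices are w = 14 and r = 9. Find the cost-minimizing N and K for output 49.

With a fixed-proportions technology, the cost-minimizing bundle uses no slack in either input: N/2 = K = y.
So N = 2·49 = 98 and K = 49.

N* = 98, K* = 49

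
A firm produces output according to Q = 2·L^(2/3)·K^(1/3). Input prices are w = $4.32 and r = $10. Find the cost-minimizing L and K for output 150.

L* = 125, K* = 27

Cost minimization requires the marginal rate of technical substitution to equal the input-price ratio: MP_L/MP_K = w/r.
Here MP_L/MP_K = (2/3)·(K/L)/(1/3) = 2·(K/L). Setting this equal to 4.32/10 = 0.432 gives K = 0.216L.
Substituting into Q = 150: 2·L^(2/3)·(0.216L)^(1/3) = 150.
Solving, L = 125 and K = 27.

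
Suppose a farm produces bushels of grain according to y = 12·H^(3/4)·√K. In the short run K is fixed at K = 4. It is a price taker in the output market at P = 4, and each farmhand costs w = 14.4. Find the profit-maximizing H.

With K = 4, MP_H = (3/4)·12·H^(-1/4)·4^(1/2) = 18·H^(-1/4).
Profit maximization for a price taker requires P·MP_H = w: 4·18·H^(-1/4) = 14.4.
So H^(-1/4) = 0.2, which gives H = 625.

H* = 625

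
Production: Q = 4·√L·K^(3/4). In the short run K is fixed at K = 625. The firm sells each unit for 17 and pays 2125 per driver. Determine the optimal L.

With K = 625, MP_L = (1/2)·4·L^(-1/2)·625^(3/4) = 250·L^(-1/2).
Profit maximization for a price taker requires P·MP_L = w: 17·250·L^(-1/2) = 2125.
So L^(-1/2) = 0.5, which gives L = 4.

L* = 4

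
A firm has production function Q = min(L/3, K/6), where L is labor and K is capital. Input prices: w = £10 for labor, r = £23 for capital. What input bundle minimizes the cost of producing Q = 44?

L* = 132, K* = 264

With a fixed-proportions technology, the cost-minimizing bundle uses no slack in either input: L/3 = K/6 = Q.
So L = 3·44 = 132 and K = 6·44 = 264.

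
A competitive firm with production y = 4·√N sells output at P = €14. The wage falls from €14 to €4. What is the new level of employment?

N* = 49

From P·MP_N = w with MP_N = 2·N^(-1/2), the labor demand is N(w) = (28/w)^(2).
At w = 14: N = 4. At w = 4: N = 49.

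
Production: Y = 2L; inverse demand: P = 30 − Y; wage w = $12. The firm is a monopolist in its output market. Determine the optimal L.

L* = 6

Marginal revenue from the inverse demand is MR = 30 − 2Y.
The marginal product is MP_L = 2.
A monopolist hires until marginal revenue product equals the wage: MR·MP_L = w.
(30 − 4L)·2 = 12, so L = 6.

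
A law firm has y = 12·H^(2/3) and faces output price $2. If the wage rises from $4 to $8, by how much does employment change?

ΔH = -56

From P·MP_H = w with MP_H = 8·H^(-1/3), the labor demand is H(w) = (16/w)^(3).
At w = 4: H = 64. At w = 8: H = 8.
ΔH = 8 − 64 = -56.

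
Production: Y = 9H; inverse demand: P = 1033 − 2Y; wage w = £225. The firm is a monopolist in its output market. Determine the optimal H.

H* = 28

Marginal revenue from the inverse demand is MR = 1033 − 4Y.
The marginal product is MP_H = 9.
A monopolist hires until marginal revenue product equals the wage: MR·MP_H = w.
(1033 − 36H)·9 = 225, so H = 28.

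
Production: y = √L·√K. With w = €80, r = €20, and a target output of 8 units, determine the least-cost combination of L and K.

L* = 4, K* = 16

Cost minimization requires the marginal rate of technical substitution to equal the input-price ratio: MP_L/MP_K = w/r.
Here MP_L/MP_K = (1/2)·(K/L)/(1/2) = (K/L). Setting this equal to 80/20 = 4 gives K = 4L.
Substituting into y = 8: L^(1/2)·(4L)^(1/2) = 8.
Solving, L = 4 and K = 16.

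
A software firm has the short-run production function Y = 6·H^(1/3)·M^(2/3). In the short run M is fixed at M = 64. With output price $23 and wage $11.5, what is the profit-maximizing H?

H* = 512

With M = 64, MP_H = (1/3)·6·H^(-2/3)·64^(2/3) = 32·H^(-2/3).
Profit maximization for a price taker requires P·MP_H = w: 23·32·H^(-2/3) = 11.5.
So H^(-2/3) = 0.015625, which gives H = 512.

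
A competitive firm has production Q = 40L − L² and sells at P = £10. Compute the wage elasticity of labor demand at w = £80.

ε = -0.25

From P·MP_L = w with MP_L = 40 − 2L, labor demand is L(w) = (40 − w/10)/2.
dL/dw = −1/(20) = -0.05.
At w = 80, L = 16, so ε = (dL/dw)·(w/L) = (-0.05)·(80/16) = -0.25.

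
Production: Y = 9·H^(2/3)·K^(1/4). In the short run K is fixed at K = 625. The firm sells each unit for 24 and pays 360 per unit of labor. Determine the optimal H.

With K = 625, MP_H = (2/3)·9·H^(-1/3)·625^(1/4) = 30·H^(-1/3).
Profit maximization for a price taker requires P·MP_H = w: 24·30·H^(-1/3) = 360.
So H^(-1/3) = 0.5, which gives H = 8.

H* = 8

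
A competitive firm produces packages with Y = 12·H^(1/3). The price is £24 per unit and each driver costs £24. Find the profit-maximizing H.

H* = 8

MP_H = (1/3)·12·H^(-2/3) = 4·H^(-2/3).
Profit maximization for a price taker requires P·MP_H = w: 24·4·H^(-2/3) = 24.
So H^(-2/3) = 0.25, which gives H = 8.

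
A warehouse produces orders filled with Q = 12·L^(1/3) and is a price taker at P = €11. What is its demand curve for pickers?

MP_L = (1/3)·12·L^(-2/3) = 4·L^(-2/3).
Setting P·MP_L = w: 44·L^(-2/3) = w.
Solving for L: L^(-2/3) = w/44, so L = (44/w)^(3/2).

L(w) = (44/w)^(3/2)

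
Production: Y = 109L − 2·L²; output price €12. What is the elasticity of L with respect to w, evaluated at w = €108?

ε = -0.09

From P·MP_L = w with MP_L = 109 − 4L, labor demand is L(w) = (109 − w/12)/4.
dL/dw = −1/(48) = -1/48.
At w = 108, L = 25, so ε = (dL/dw)·(w/L) = (-1/48)·(108/25) = -0.09.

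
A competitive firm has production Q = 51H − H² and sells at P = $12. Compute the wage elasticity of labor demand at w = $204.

From P·MP_H = w with MP_H = 51 − 2H, labor demand is H(w) = (51 − w/12)/2.
dH/dw = −1/(24) = -1/24.
At w = 204, H = 17, so ε = (dH/dw)·(w/H) = (-1/24)·(204/17) = -0.5.

ε = -0.5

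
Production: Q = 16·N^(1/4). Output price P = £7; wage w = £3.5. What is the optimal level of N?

MP_N = (1/4)·16·N^(-3/4) = 4·N^(-3/4).
Profit maximization for a price taker requires P·MP_N = w: 7·4·N^(-3/4) = 3.5.
So N^(-3/4) = 0.125, which gives N = 16.

N* = 16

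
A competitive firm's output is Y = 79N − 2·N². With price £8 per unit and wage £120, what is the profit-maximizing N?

N* = 16

The marginal product of N is MP_N = 79 − 4N.
A price-taking firm hires until the value of the marginal product equals the wage: P·MP_N = w, so 8·(79 − 4N) = 120.
Then 79 − 4N = 15, giving N = 16.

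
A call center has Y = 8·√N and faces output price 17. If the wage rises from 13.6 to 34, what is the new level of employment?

N* = 4

From P·MP_N = w with MP_N = 4·N^(-1/2), the labor demand is N(w) = (68/w)^(2).
At w = 13.6: N = 25. At w = 34: N = 4.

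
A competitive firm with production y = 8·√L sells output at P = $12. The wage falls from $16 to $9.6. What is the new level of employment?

From P·MP_L = w with MP_L = 4·L^(-1/2), the labor demand is L(w) = (48/w)^(2).
At w = 16: L = 9. At w = 9.6: L = 25.

L* = 25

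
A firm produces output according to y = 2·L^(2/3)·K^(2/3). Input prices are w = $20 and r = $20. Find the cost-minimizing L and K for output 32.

L* = 8, K* = 8

Cost minimization requires the marginal rate of technical substitution to equal the input-price ratio: MP_L/MP_K = w/r.
Here MP_L/MP_K = (2/3)·(K/L)/(2/3) = (K/L). Setting this equal to 20/20 = 1 gives K = L.
Substituting into y = 32: 2·L^(2/3)·(L)^(2/3) = 32.
Solving, L = 8 and K = 8.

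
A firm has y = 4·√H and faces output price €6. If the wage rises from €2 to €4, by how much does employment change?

From P·MP_H = w with MP_H = 2·H^(-1/2), the labor demand is H(w) = (12/w)^(2).
At w = 2: H = 36. At w = 4: H = 9.
ΔH = 9 − 36 = -27.

ΔH = -27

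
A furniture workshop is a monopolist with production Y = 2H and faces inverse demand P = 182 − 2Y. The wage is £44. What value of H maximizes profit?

H* = 20

Marginal revenue from the inverse demand is MR = 182 − 4Y.
The marginal product is MP_H = 2.
A monopolist hires until marginal revenue product equals the wage: MR·MP_H = w.
(182 − 8H)·2 = 44, so H = 20.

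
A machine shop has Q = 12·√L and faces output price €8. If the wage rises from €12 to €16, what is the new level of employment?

L* = 9

From P·MP_L = w with MP_L = 6·L^(-1/2), the labor demand is L(w) = (48/w)^(2).
At w = 12: L = 16. At w = 16: L = 9.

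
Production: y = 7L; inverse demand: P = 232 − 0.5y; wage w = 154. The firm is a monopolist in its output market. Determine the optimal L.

Marginal revenue from the inverse demand is MR = 232 − y.
The marginal product is MP_L = 7.
A monopolist hires until marginal revenue product equals the wage: MR·MP_L = w.
(232 − 7L)·7 = 154, so L = 30.

L* = 30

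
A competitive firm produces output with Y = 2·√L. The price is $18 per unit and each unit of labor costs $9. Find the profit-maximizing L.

L* = 4

MP_L = (1/2)·2·L^(-1/2) = L^(-1/2).
Profit maximization for a price taker requires P·MP_L = w: 18·L^(-1/2) = 9.
So L^(-1/2) = 0.5, which gives L = 4.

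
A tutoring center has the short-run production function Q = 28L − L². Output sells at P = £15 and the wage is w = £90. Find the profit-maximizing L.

L* = 11

The marginal product of L is MP_L = 28 − 2L.
A price-taking firm hires until the value of the marginal product equals the wage: P·MP_L = w, so 15·(28 − 2L) = 90.
Then 28 − 2L = 6, giving L = 11.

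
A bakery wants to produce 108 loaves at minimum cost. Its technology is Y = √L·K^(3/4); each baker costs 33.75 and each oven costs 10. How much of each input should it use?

L* = 16, K* = 81

Cost minimization requires the marginal rate of technical substitution to equal the input-price ratio: MP_L/MP_K = w/r.
Here MP_L/MP_K = (1/2)·(K/L)/(3/4) = (2/3)·(K/L). Setting this equal to 33.75/10 = 3.375 gives K = 5.0625L.
Substituting into Y = 108: L^(1/2)·(5.0625L)^(3/4) = 108.
Solving, L = 16 and K = 81.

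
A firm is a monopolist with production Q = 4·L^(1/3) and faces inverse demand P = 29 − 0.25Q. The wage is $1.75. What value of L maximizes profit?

L* = 64

Marginal revenue from the inverse demand is MR = 29 − 0.5Q.
The marginal product is MP_L = (4/3)·L^(-2/3).
A monopolist hires until marginal revenue product equals the wage: MR·MP_L = w.
At L, Q = 4·L^(1/3). Substituting and solving: (29 − 2·L^(1/3))·(4/3)·L^(-2/3) = 1.75 gives L = 64.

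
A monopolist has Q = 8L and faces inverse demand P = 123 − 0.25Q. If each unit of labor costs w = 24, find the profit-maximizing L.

Marginal revenue from the inverse demand is MR = 123 − 0.5Q.
The marginal product is MP_L = 8.
A monopolist hires until marginal revenue product equals the wage: MR·MP_L = w.
(123 − 4L)·8 = 24, so L = 30.

L* = 30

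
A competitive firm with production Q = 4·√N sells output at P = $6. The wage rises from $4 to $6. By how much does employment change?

From P·MP_N = w with MP_N = 2·N^(-1/2), the labor demand is N(w) = (12/w)^(2).
At w = 4: N = 9. At w = 6: N = 4.
ΔN = 4 − 9 = -5.

ΔN = -5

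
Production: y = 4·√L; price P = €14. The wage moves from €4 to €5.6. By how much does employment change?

From P·MP_L = w with MP_L = 2·L^(-1/2), the labor demand is L(w) = (28/w)^(2).
At w = 4: L = 49. At w = 5.6: L = 25.
ΔL = 25 − 49 = -24.

ΔL = -24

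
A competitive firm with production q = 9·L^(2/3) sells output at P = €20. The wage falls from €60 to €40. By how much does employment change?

From P·MP_L = w with MP_L = 6·L^(-1/3), the labor demand is L(w) = (120/w)^(3).
At w = 60: L = 8. At w = 40: L = 27.
ΔL = 27 − 8 = 19.

ΔL = 19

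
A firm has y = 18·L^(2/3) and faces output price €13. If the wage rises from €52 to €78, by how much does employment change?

ΔL = -19

From P·MP_L = w with MP_L = 12·L^(-1/3), the labor demand is L(w) = (156/w)^(3).
At w = 52: L = 27. At w = 78: L = 8.
ΔL = 8 − 27 = -19.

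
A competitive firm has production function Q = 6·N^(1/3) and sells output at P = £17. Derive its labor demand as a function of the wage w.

N(w) = (34/w)^(3/2)

MP_N = (1/3)·6·N^(-2/3) = 2·N^(-2/3).
Setting P·MP_N = w: 34·N^(-2/3) = w.
Solving for N: N^(-2/3) = w/34, so N = (34/w)^(3/2).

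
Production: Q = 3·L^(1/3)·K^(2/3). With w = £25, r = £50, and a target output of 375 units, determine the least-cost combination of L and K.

L* = 125, K* = 125

Cost minimization requires the marginal rate of technical substitution to equal the input-price ratio: MP_L/MP_K = w/r.
Here MP_L/MP_K = (1/3)·(K/L)/(2/3) = 0.5·(K/L). Setting this equal to 25/50 = 0.5 gives K = L.
Substituting into Q = 375: 3·L^(1/3)·(L)^(2/3) = 375.
Solving, L = 125 and K = 125.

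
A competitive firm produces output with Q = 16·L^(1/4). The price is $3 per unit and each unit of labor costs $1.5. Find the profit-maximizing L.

L* = 16

MP_L = (1/4)·16·L^(-3/4) = 4·L^(-3/4).
Profit maximization for a price taker requires P·MP_L = w: 3·4·L^(-3/4) = 1.5.
So L^(-3/4) = 0.125, which gives L = 16.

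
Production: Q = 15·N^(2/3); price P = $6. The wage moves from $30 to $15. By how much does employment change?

From P·MP_N = w with MP_N = 10·N^(-1/3), the labor demand is N(w) = (60/w)^(3).
At w = 30: N = 8. At w = 15: N = 64.
ΔN = 64 − 8 = 56.

ΔN = 56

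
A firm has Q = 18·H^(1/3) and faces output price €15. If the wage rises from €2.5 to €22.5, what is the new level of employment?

H* = 8

From P·MP_H = w with MP_H = 6·H^(-2/3), the labor demand is H(w) = (90/w)^(3/2).
At w = 2.5: H = 216. At w = 22.5: H = 8.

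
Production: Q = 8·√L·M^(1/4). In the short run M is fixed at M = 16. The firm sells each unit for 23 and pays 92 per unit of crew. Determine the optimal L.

L* = 4

With M = 16, MP_L = (1/2)·8·L^(-1/2)·16^(1/4) = 8·L^(-1/2).
Profit maximization for a price taker requires P·MP_L = w: 23·8·L^(-1/2) = 92.
So L^(-1/2) = 0.5, which gives L = 4.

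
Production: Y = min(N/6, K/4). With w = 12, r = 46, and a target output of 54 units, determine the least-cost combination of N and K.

With a fixed-proportions technology, the cost-minimizing bundle uses no slack in either input: N/6 = K/4 = Y.
So N = 6·54 = 324 and K = 4·54 = 216.

N* = 324, K* = 216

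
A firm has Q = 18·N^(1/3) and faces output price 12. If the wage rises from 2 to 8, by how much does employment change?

ΔN = -189

From P·MP_N = w with MP_N = 6·N^(-2/3), the labor demand is N(w) = (72/w)^(3/2).
At w = 2: N = 216. At w = 8: N = 27.
ΔN = 27 − 216 = -189.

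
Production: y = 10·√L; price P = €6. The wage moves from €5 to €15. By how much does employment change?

From P·MP_L = w with MP_L = 5·L^(-1/2), the labor demand is L(w) = (30/w)^(2).
At w = 5: L = 36. At w = 15: L = 4.
ΔL = 4 − 36 = -32.

ΔL = -32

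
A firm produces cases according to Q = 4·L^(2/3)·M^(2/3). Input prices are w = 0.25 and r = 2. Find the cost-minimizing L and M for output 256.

Cost minimization requires the marginal rate of technical substitution to equal the input-price ratio: MP_L/MP_M = w/r.
Here MP_L/MP_M = (2/3)·(M/L)/(2/3) = (M/L). Setting this equal to 0.25/2 = 0.125 gives M = 0.125L.
Substituting into Q = 256: 4·L^(2/3)·(0.125L)^(2/3) = 256.
Solving, L = 64 and M = 8.

L* = 64, M* = 8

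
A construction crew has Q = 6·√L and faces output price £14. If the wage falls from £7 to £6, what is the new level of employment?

From P·MP_L = w with MP_L = 3·L^(-1/2), the labor demand is L(w) = (42/w)^(2).
At w = 7: L = 36. At w = 6: L = 49.

L* = 49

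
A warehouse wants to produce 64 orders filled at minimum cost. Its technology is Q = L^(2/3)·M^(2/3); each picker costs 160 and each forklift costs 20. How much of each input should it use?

L* = 8, M* = 64

Cost minimization requires the marginal rate of technical substitution to equal the input-price ratio: MP_L/MP_M = w/r.
Here MP_L/MP_M = (2/3)·(M/L)/(2/3) = (M/L). Setting this equal to 160/20 = 8 gives M = 8L.
Substituting into Q = 64: L^(2/3)·(8L)^(2/3) = 64.
Solving, L = 8 and M = 64.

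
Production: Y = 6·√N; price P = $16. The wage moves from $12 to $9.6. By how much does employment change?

From P·MP_N = w with MP_N = 3·N^(-1/2), the labor demand is N(w) = (48/w)^(2).
At w = 12: N = 16. At w = 9.6: N = 25.
ΔN = 25 − 16 = 9.

ΔN = 9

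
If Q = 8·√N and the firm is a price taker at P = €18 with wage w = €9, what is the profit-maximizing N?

MP_N = (1/2)·8·N^(-1/2) = 4·N^(-1/2).
Profit maximization for a price taker requires P·MP_N = w: 18·4·N^(-1/2) = 9.
So N^(-1/2) = 0.125, which gives N = 64.

N* = 64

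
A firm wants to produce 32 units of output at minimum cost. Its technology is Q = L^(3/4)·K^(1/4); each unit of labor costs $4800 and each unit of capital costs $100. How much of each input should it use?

Cost minimization requires the marginal rate of technical substitution to equal the input-price ratio: MP_L/MP_K = w/r.
Here MP_L/MP_K = (3/4)·(K/L)/(1/4) = 3·(K/L). Setting this equal to 4800/100 = 48 gives K = 16L.
Substituting into Q = 32: L^(3/4)·(16L)^(1/4) = 32.
Solving, L = 16 and K = 256.

L* = 16, K* = 256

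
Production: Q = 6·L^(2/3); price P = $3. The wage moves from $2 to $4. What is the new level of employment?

From P·MP_L = w with MP_L = 4·L^(-1/3), the labor demand is L(w) = (12/w)^(3).
At w = 2: L = 216. At w = 4: L = 27.

L* = 27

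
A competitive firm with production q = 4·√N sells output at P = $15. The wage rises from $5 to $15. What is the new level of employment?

N* = 4

From P·MP_N = w with MP_N = 2·N^(-1/2), the labor demand is N(w) = (30/w)^(2).
At w = 5: N = 36. At w = 15: N = 4.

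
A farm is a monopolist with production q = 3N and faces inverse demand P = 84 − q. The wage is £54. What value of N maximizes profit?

N* = 11

Marginal revenue from the inverse demand is MR = 84 − 2q.
The marginal product is MP_N = 3.
A monopolist hires until marginal revenue product equals the wage: MR·MP_N = w.
(84 − 6N)·3 = 54, so N = 11.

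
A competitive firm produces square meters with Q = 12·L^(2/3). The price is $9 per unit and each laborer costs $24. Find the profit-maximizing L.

MP_L = (2/3)·12·L^(-1/3) = 8·L^(-1/3).
Profit maximization for a price taker requires P·MP_L = w: 9·8·L^(-1/3) = 24.
So L^(-1/3) = 1/3, which gives L = 27.

L* = 27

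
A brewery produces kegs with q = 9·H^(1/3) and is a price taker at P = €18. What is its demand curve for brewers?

H(w) = (54/w)^(3/2)

MP_H = (1/3)·9·H^(-2/3) = 3·H^(-2/3).
Setting P·MP_H = w: 54·H^(-2/3) = w.
Solving for H: H^(-2/3) = w/54, so H = (54/w)^(3/2).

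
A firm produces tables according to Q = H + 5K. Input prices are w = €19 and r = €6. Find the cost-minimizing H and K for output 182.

H* = 0, K* = 36.4

The inputs are perfect substitutes, so the firm uses whichever has the lower cost per unit of output.
Cost per unit of output via H is 19; via K it is 1.2. K is cheaper.
Producing Q = 182 with K alone: H = 0, K = 36.4.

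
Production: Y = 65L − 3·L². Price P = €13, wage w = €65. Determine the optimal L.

L* = 10

The marginal product of L is MP_L = 65 − 6L.
A price-taking firm hires until the value of the marginal product equals the wage: P·MP_L = w, so 13·(65 − 6L) = 65.
Then 65 − 6L = 5, giving L = 10.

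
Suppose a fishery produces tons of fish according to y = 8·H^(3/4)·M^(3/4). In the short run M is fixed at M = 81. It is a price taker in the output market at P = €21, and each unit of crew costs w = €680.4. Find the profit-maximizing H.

With M = 81, MP_H = (3/4)·8·H^(-1/4)·81^(3/4) = 162·H^(-1/4).
Profit maximization for a price taker requires P·MP_H = w: 21·162·H^(-1/4) = 680.4.
So H^(-1/4) = 0.2, which gives H = 625.

H* = 625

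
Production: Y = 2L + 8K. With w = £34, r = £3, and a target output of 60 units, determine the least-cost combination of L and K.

L* = 0, K* = 7.5

The inputs are perfect substitutes, so the firm uses whichever has the lower cost per unit of output.
Cost per unit of output via L is w/2 = 17; via K it is r/8 = 0.375. K is cheaper.
Producing Y = 60 with K alone: L = 0, K = 7.5.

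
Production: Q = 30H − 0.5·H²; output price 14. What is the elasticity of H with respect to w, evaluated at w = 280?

From P·MP_H = w with MP_H = 30 − H, labor demand is H(w) = 30 − w/14.
dH/dw = −1/(14) = -1/14.
At w = 280, H = 10, so ε = (dH/dw)·(w/H) = (-1/14)·(280/10) = -2.

ε = -2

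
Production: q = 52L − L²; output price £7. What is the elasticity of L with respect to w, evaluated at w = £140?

From P·MP_L = w with MP_L = 52 − 2L, labor demand is L(w) = (52 − w/7)/2.
dL/dw = −1/(14) = -1/14.
At w = 140, L = 16, so ε = (dL/dw)·(w/L) = (-1/14)·(140/16) = -0.625.

ε = -0.625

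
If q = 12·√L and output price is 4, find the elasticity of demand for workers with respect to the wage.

ε = -2

MP_L = (1/2)·12·L^(-1/2), so P·MP_L = w gives 24·L^(-1/2) = w.
Solving, L(w) = (24/w)^(2). This is a constant-elasticity form: L ∝ w^(−2), so ε = −2.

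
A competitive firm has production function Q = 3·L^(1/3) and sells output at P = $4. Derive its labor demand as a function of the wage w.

L(w) = (4/w)^(3/2)

MP_L = (1/3)·3·L^(-2/3) = L^(-2/3).
Setting P·MP_L = w: 4·L^(-2/3) = w.
Solving for L: L^(-2/3) = w/4, so L = (4/w)^(3/2).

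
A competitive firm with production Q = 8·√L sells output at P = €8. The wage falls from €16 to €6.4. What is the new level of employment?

L* = 25

From P·MP_L = w with MP_L = 4·L^(-1/2), the labor demand is L(w) = (32/w)^(2).
At w = 16: L = 4. At w = 6.4: L = 25.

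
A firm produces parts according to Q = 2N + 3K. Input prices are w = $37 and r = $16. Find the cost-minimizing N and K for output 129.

The inputs are perfect substitutes, so the firm uses whichever has the lower cost per unit of output.
Cost per unit of output via N is w/2 = 18.5; via K it is r/3 = 16/3. K is cheaper.
Producing Q = 129 with K alone: N = 0, K = 43.

N* = 0, K* = 43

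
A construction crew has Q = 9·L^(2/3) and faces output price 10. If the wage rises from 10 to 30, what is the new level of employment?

L* = 8

From P·MP_L = w with MP_L = 6·L^(-1/3), the labor demand is L(w) = (60/w)^(3).
At w = 10: L = 216. At w = 30: L = 8.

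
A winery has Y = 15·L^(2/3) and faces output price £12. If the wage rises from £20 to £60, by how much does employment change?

ΔL = -208

From P·MP_L = w with MP_L = 10·L^(-1/3), the labor demand is L(w) = (120/w)^(3).
At w = 20: L = 216. At w = 60: L = 8.
ΔL = 8 − 216 = -208.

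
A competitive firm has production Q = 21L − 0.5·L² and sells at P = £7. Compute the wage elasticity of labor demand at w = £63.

From P·MP_L = w with MP_L = 21 − L, labor demand is L(w) = 21 − w/7.
dL/dw = −1/(7) = -1/7.
At w = 63, L = 12, so ε = (dL/dw)·(w/L) = (-1/7)·(63/12) = -0.75.

ε = -0.75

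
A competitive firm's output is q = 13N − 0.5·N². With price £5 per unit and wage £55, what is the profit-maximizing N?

The marginal product of N is MP_N = 13 − N.
A price-taking firm hires until the value of the marginal product equals the wage: P·MP_N = w, so 5·(13 − N) = 55.
Then 13 − N = 11, giving N = 2.

N* = 2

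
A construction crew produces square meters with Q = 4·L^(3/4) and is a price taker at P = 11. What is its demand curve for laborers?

L(w) = 1185921/w^(4)

MP_L = (3/4)·4·L^(-1/4) = 3·L^(-1/4).
Setting P·MP_L = w: 33·L^(-1/4) = w.
Solving for L: L^(-1/4) = w/33, so L = (33/w)^(4).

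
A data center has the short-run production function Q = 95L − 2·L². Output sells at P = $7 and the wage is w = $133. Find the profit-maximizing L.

The marginal product of L is MP_L = 95 − 4L.
A price-taking firm hires until the value of the marginal product equals the wage: P·MP_L = w, so 7·(95 − 4L) = 133.
Then 95 − 4L = 19, giving L = 19.

L* = 19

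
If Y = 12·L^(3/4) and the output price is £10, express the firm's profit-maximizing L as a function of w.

MP_L = (3/4)·12·L^(-1/4) = 9·L^(-1/4).
Setting P·MP_L = w: 90·L^(-1/4) = w.
Solving for L: L^(-1/4) = w/90, so L = (90/w)^(4).

L(w) = (90/w)^(4)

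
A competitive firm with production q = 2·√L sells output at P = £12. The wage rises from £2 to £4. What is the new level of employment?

From P·MP_L = w with MP_L = L^(-1/2), the labor demand is L(w) = (12/w)^(2).
At w = 2: L = 36. At w = 4: L = 9.

L* = 9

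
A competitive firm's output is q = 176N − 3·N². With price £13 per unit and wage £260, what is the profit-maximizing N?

The marginal product of N is MP_N = 176 − 6N.
A price-taking firm hires until the value of the marginal product equals the wage: P·MP_N = w, so 13·(176 − 6N) = 260.
Then 176 − 6N = 20, giving N = 26.

N* = 26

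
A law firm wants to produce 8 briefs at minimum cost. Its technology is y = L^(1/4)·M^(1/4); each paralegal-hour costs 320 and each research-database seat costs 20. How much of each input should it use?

L* = 16, M* = 256

Cost minimization requires the marginal rate of technical substitution to equal the input-price ratio: MP_L/MP_M = w/r.
Here MP_L/MP_M = (1/4)·(M/L)/(1/4) = (M/L). Setting this equal to 320/20 = 16 gives M = 16L.
Substituting into y = 8: L^(1/4)·(16L)^(1/4) = 8.
Solving, L = 16 and M = 256.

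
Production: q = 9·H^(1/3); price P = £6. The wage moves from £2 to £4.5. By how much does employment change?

ΔH = -19

From P·MP_H = w with MP_H = 3·H^(-2/3), the labor demand is H(w) = (18/w)^(3/2).
At w = 2: H = 27. At w = 4.5: H = 8.
ΔH = 8 − 27 = -19.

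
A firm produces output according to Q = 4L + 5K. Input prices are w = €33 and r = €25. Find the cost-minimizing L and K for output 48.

The inputs are perfect substitutes, so the firm uses whichever has the lower cost per unit of output.
Cost per unit of output via L is w/4 = 8.25; via K it is r/5 = 5. K is cheaper.
Producing Q = 48 with K alone: L = 0, K = 9.6.

L* = 0, K* = 9.6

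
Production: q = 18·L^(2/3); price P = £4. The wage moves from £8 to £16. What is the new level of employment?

L* = 27

From P·MP_L = w with MP_L = 12·L^(-1/3), the labor demand is L(w) = (48/w)^(3).
At w = 8: L = 216. At w = 16: L = 27.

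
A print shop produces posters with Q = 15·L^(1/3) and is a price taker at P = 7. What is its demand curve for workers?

MP_L = (1/3)·15·L^(-2/3) = 5·L^(-2/3).
Setting P·MP_L = w: 35·L^(-2/3) = w.
Solving for L: L^(-2/3) = w/35, so L = (35/w)^(3/2).

L(w) = (35/w)^(3/2)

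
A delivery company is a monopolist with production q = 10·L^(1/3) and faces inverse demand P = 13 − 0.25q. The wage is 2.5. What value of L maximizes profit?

Marginal revenue from the inverse demand is MR = 13 − 0.5q.
The marginal product is MP_L = (10/3)·L^(-2/3).
A monopolist hires until marginal revenue product equals the wage: MR·MP_L = w.
At L, q = 10·L^(1/3). Substituting and solving: (13 − 5·L^(1/3))·(10/3)·L^(-2/3) = 2.5 gives L = 8.

L* = 8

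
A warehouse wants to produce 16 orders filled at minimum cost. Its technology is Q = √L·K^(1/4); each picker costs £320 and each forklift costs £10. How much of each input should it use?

L* = 16, K* = 256

Cost minimization requires the marginal rate of technical substitution to equal the input-price ratio: MP_L/MP_K = w/r.
Here MP_L/MP_K = (1/2)·(K/L)/(1/4) = 2·(K/L). Setting this equal to 320/10 = 32 gives K = 16L.
Substituting into Q = 16: L^(1/2)·(16L)^(1/4) = 16.
Solving, L = 16 and K = 256.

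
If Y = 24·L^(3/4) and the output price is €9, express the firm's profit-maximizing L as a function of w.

MP_L = (3/4)·24·L^(-1/4) = 18·L^(-1/4).
Setting P·MP_L = w: 162·L^(-1/4) = w.
Solving for L: L^(-1/4) = w/162, so L = (162/w)^(4).

L(w) = (162/w)^(4)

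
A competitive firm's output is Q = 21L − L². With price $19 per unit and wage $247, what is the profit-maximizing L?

The marginal product of L is MP_L = 21 − 2L.
A price-taking firm hires until the value of the marginal product equals the wage: P·MP_L = w, so 19·(21 − 2L) = 247.
Then 21 − 2L = 13, giving L = 4.

L* = 4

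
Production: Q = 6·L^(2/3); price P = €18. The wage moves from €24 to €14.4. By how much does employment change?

From P·MP_L = w with MP_L = 4·L^(-1/3), the labor demand is L(w) = (72/w)^(3).
At w = 24: L = 27. At w = 14.4: L = 125.
ΔL = 125 − 27 = 98.

ΔL = 98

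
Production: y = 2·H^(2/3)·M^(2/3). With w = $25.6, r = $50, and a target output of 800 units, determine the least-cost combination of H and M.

H* = 125, M* = 64

Cost minimization requires the marginal rate of technical substitution to equal the input-price ratio: MP_H/MP_M = w/r.
Here MP_H/MP_M = (2/3)·(M/H)/(2/3) = (M/H). Setting this equal to 25.6/50 = 0.512 gives M = 0.512H.
Substituting into y = 800: 2·H^(2/3)·(0.512H)^(2/3) = 800.
Solving, H = 125 and M = 64.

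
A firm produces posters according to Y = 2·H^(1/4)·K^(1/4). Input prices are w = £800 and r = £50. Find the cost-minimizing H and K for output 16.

Cost minimization requires the marginal rate of technical substitution to equal the input-price ratio: MP_H/MP_K = w/r.
Here MP_H/MP_K = (1/4)·(K/H)/(1/4) = (K/H). Setting this equal to 800/50 = 16 gives K = 16H.
Substituting into Y = 16: 2·H^(1/4)·(16H)^(1/4) = 16.
Solving, H = 16 and K = 256.

H* = 16, K* = 256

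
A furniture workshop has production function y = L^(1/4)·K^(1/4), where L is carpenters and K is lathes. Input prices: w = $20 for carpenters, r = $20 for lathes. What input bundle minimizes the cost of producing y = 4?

L* = 16, K* = 16

Cost minimization requires the marginal rate of technical substitution to equal the input-price ratio: MP_L/MP_K = w/r.
Here MP_L/MP_K = (1/4)·(K/L)/(1/4) = (K/L). Setting this equal to 20/20 = 1 gives K = L.
Substituting into y = 4: L^(1/4)·(L)^(1/4) = 4.
Solving, L = 16 and K = 16.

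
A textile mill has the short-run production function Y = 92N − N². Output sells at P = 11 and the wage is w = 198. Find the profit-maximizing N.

N* = 37

The marginal product of N is MP_N = 92 − 2N.
A price-taking firm hires until the value of the marginal product equals the wage: P·MP_N = w, so 11·(92 − 2N) = 198.
Then 92 − 2N = 18, giving N = 37.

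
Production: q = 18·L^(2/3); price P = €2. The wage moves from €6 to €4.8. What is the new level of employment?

From P·MP_L = w with MP_L = 12·L^(-1/3), the labor demand is L(w) = (24/w)^(3).
At w = 6: L = 64. At w = 4.8: L = 125.

L* = 125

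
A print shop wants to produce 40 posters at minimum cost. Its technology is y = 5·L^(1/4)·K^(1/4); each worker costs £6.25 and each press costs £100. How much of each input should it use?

Cost minimization requires the marginal rate of technical substitution to equal the input-price ratio: MP_L/MP_K = w/r.
Here MP_L/MP_K = (1/4)·(K/L)/(1/4) = (K/L). Setting this equal to 6.25/100 = 0.0625 gives K = 0.0625L.
Substituting into y = 40: 5·L^(1/4)·(0.0625L)^(1/4) = 40.
Solving, L = 256 and K = 16.

L* = 256, K* = 16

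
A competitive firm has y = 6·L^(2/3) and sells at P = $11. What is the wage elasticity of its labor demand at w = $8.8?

MP_L = (2/3)·6·L^(-1/3), so P·MP_L = w gives 44·L^(-1/3) = w.
Solving, L(w) = (44/w)^(3). This is a constant-elasticity form: L ∝ w^(−3), so ε = −3.

ε = -3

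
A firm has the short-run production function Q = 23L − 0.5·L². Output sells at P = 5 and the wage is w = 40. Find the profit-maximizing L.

The marginal product of L is MP_L = 23 − L.
A price-taking firm hires until the value of the marginal product equals the wage: P·MP_L = w, so 5·(23 − L) = 40.
Then 23 − L = 8, giving L = 15.

L* = 15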